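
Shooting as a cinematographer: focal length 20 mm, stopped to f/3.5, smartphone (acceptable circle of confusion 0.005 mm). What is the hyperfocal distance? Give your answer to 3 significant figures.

Hyperfocal distance H = f²/(N·c) + f = 20²/(3.5 × 0.005) + 20 = 400/0.0175 + 20 ≈ 22877.1 mm ≈ 22.9 m.

22.9 m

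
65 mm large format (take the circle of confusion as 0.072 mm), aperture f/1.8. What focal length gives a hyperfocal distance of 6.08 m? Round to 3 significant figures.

From H = f²/(N·c) + f, with f ≪ H: f ≈ √(H·N·c) = √(6080 × 1.8 × 0.072) = √787.97 ≈ 28.07 mm.
Exact: f² + N·c·f − N·c·H = 0 ⇒ f = (−N·c + √((N·c)² + 4·N·c·H))/2 = (−0.1296 + √3151.9)/2 ≈ 28.006 mm ≈ 28.0 mm.

28.0 mm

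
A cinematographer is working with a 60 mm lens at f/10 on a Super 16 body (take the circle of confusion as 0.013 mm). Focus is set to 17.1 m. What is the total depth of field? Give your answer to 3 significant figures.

Hyperfocal distance H = f²/(N·c) + f = 60²/(10 × 0.013) + 60 = 3600/0.13 + 60 ≈ 27752.3 mm ≈ 27.75 m.
Near limit Dn = s·(H − f)/(H + s − 2f) = 17100 × (27752.3 − 60) / (27752.3 + 17100 − 2 × 60) = 17100 × 27692.3 / 44732.3 ≈ 10586 mm.
Far limit Df = s·(H − f)/(H − s) = 17100 × (27752.3 − 60) / (27752.3 − 17100) = 17100 × 27692.3 / 10652.3 ≈ 44454 mm.
Depth of field = Df − Dn = 44454 − 10586 ≈ 33868 mm ≈ 33.9 m.

33.9 m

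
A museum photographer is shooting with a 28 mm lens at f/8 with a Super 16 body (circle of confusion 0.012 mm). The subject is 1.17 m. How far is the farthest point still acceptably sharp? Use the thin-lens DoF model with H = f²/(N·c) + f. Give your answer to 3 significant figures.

Hyperfocal distance H = f²/(N·c) + f = 28²/(8 × 0.012) + 28 = 784/0.096 + 28 ≈ 8194.7 mm ≈ 8.195 m.
Far limit Df = s·(H − f)/(H − s) = 1170 × (8194.7 − 28) / (8194.7 − 1170) = 1170 × 8166.7 / 7024.7 ≈ 1360.2 mm ≈ 1.36 m.

1.36 m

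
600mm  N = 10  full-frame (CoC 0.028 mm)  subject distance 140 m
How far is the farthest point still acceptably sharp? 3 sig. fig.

157 m

Hyperfocal distance H = f²/(N·c) + f = 600²/(10 × 0.028) + 600 = 360000/0.28 + 600 ≈ 1286314.3 mm ≈ 1286 m.
Far limit Df = s·(H − f)/(H − s) = 140000 × (1286314.3 − 600) / (1286314.3 − 140000) = 140000 × 1285714.3 / 1146314.3 ≈ 157025 mm ≈ 157 m.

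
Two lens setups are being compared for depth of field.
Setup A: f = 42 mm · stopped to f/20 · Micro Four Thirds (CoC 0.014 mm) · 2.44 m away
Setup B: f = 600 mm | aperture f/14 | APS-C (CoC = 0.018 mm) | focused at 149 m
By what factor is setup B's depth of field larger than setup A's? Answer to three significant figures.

Setup A: H = 42²/(20×0.014) + 42 ≈ 6342.0 mm; DoF = Df − Dn = 3939.5 − 1767.3 ≈ 2172.2 mm.
Setup B: H = 600²/(14×0.018) + 600 ≈ 1429171.4 mm; DoF = Df − Dn = 166272 − 134978 ≈ 31294 mm.
Ratio = 31294 / 2172.2 ≈ 14.4.

14.4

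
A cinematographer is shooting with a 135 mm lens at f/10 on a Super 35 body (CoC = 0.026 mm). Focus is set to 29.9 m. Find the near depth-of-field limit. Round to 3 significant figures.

Hyperfocal distance H = f²/(N·c) + f = 135²/(10 × 0.026) + 135 = 18225/0.26 + 135 ≈ 70231.2 mm ≈ 70.23 m.
Near limit Dn = s·(H − f)/(H + s − 2f) = 29900 × (70231.2 − 135) / (70231.2 + 29900 − 2 × 135) = 29900 × 70096.2 / 99861.2 ≈ 20988 mm ≈ 21.0 m.

21.0 m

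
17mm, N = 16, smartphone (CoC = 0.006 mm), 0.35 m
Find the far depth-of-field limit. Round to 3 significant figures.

Hyperfocal distance H = f²/(N·c) + f = 17²/(16 × 0.006) + 17 = 289/0.096 + 17 ≈ 3027.4 mm ≈ 3.027 m.
Far limit Df = s·(H − f)/(H − s) = 350 × (3027.4 − 17) / (3027.4 − 350) = 350 × 3010.4 / 2677.4 ≈ 393.53 mm.

394 mm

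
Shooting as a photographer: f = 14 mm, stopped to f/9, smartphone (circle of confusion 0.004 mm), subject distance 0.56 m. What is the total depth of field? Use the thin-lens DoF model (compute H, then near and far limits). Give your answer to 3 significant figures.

113 mm

Hyperfocal distance H = f²/(N·c) + f = 14²/(9 × 0.004) + 14 = 196/0.036 + 14 ≈ 5458.4 mm ≈ 5.458 m.
Near limit Dn = s·(H − f)/(H + s − 2f) = 560 × (5458.4 − 14) / (5458.4 + 560 − 2 × 14) = 560 × 5444.4 / 5990.4 ≈ 508.96 mm.
Far limit Df = s·(H − f)/(H − s) = 560 × (5458.4 − 14) / (5458.4 − 560) = 560 × 5444.4 / 4898.4 ≈ 622.42 mm.
Depth of field = Df − Dn = 622.42 − 508.96 ≈ 113.46 mm.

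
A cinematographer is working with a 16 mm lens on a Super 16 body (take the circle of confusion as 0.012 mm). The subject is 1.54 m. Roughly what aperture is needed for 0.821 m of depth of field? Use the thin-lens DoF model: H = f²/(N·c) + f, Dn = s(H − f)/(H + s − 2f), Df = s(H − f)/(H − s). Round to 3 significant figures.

f/3.50

Write h = H − f = f²/(N·c). The thin-lens limits are Dn = s·h/(h + (s−f)) and Df = s·h/(h − (s−f)), so DoF = Df − Dn = 2·s·(s−f)·h / (h² − (s−f)²).
That is a quadratic in h: DoF·h² − 2·s·(s−f)·h − DoF·(s−f)² = 0 ⇒ h = (s−f)·(s + √(s² + DoF²)) / DoF = 1524 × (1540 + √(1540² + 821²)) / 821 = 1524 × (1540 + 1745.18) / 821 ≈ 6098.2 mm.
Then N = f²/(c·h) = 16² / (0.012 × 6098.2) = 256 / 73.178 ≈ 3.50.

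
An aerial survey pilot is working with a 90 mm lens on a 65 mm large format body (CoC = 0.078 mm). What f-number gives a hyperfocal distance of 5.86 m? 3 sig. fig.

Rearrange H = f²/(N·c) + f for N: N = f² / ((H − f)·c).
N = 90² / ((5860 − 90) × 0.078) = 8100 / 450.1 ≈ 18.

f/18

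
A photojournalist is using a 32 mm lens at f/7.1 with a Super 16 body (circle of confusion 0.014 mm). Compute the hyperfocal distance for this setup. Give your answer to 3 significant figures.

Hyperfocal distance H = f²/(N·c) + f = 32²/(7.1 × 0.014) + 32 = 1024/0.0994 + 32 ≈ 10333.8 mm ≈ 10.3 m.

10.3 m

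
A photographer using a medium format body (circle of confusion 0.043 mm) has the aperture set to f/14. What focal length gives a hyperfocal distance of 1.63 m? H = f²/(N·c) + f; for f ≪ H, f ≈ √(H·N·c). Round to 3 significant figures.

From H = f²/(N·c) + f, with f ≪ H: f ≈ √(H·N·c) = √(1630 × 14 × 0.043) = √981.26 ≈ 31.33 mm.
Exact: f² + N·c·f − N·c·H = 0 ⇒ f = (−N·c + √((N·c)² + 4·N·c·H))/2 = (−0.602 + √3925.4)/2 ≈ 31.026 mm ≈ 31.0 mm.

31.0 mm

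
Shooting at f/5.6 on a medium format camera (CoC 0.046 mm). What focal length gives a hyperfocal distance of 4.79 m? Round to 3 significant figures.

From H = f²/(N·c) + f, with f ≪ H: f ≈ √(H·N·c) = √(4790 × 5.6 × 0.046) = √1233.9 ≈ 35.13 mm.
Exact: f² + N·c·f − N·c·H = 0 ⇒ f = (−N·c + √((N·c)² + 4·N·c·H))/2 = (−0.2576 + √4935.7)/2 ≈ 34.998 mm ≈ 35.0 mm.

35.0 mm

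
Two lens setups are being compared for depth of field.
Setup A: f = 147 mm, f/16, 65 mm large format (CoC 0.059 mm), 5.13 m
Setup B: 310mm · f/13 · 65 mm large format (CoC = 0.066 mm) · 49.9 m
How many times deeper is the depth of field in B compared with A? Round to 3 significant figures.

Setup A: H = 147²/(16×0.059) + 147 ≈ 23037.9 mm; DoF = Df − Dn = 6557.5 − 4212.9 ≈ 2344.6 mm.
Setup B: H = 310²/(13×0.066) + 310 ≈ 112314.7 mm; DoF = Df − Dn = 89547 − 34587 ≈ 54960 mm.
Ratio = 54960 / 2344.6 ≈ 23.4.

23.4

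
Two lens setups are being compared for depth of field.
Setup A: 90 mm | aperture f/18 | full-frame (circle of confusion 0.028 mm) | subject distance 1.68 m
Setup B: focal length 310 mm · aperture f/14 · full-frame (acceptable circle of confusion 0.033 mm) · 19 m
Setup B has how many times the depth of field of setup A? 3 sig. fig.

10.3

Setup A: H = 90²/(18×0.028) + 90 ≈ 16161.4 mm; DoF = Df − Dn = 1864.46 − 1528.76 ≈ 335.70 mm.
Setup B: H = 310²/(14×0.033) + 310 ≈ 208318.7 mm; DoF = Df − Dn = 20875.7 − 17433.6 ≈ 3442.1 mm.
Ratio = 3442.1 / 335.70 ≈ 10.3.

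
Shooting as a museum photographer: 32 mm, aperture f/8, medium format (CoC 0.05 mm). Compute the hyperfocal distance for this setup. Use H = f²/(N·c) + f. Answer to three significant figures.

Hyperfocal distance H = f²/(N·c) + f = 32²/(8 × 0.05) + 32 = 1024/0.4 + 32 ≈ 2592.0 mm ≈ 2.59 m.

2.59 m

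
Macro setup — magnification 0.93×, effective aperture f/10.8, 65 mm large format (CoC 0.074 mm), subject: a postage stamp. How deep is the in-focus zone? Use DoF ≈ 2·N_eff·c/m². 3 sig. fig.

1.85 mm

At magnification m, DoF ≈ 2·N_eff·c/m² = 2 × 10.8 × 0.074 / 0.93² = 1.598 / 0.8649 ≈ 1.85 mm.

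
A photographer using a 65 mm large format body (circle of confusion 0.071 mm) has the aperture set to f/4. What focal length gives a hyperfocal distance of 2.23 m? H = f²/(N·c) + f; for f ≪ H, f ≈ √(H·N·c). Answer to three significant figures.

25.0 mm

From H = f²/(N·c) + f, with f ≪ H: f ≈ √(H·N·c) = √(2230 × 4 × 0.071) = √633.32 ≈ 25.17 mm.
Exact: f² + N·c·f − N·c·H = 0 ⇒ f = (−N·c + √((N·c)² + 4·N·c·H))/2 = (−0.284 + √2533.4)/2 ≈ 25.024 mm ≈ 25.0 mm.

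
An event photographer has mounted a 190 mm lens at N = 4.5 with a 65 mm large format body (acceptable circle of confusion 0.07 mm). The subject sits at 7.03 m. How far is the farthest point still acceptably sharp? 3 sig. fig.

Hyperfocal distance H = f²/(N·c) + f = 190²/(4.5 × 0.07) + 190 = 36100/0.315 + 190 ≈ 114793.2 mm ≈ 114.8 m.
Far limit Df = s·(H − f)/(H − s) = 7030 × (114793.2 − 190) / (114793.2 − 7030) = 7030 × 114603.2 / 107763.2 ≈ 7476.2 mm ≈ 7.48 m.

7.48 m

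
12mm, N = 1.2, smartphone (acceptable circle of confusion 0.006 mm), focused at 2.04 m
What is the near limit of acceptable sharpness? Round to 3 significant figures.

1.85 m

Hyperfocal distance H = f²/(N·c) + f = 12²/(1.2 × 0.006) + 12 = 144/0.0072 + 12 ≈ 20012.0 mm ≈ 20.01 m.
Near limit Dn = s·(H − f)/(H + s − 2f) = 2040 × (20012.0 − 12) / (20012.0 + 2040 − 2 × 12) = 2040 × 20000.0 / 22028.0 ≈ 1852.2 mm ≈ 1.85 m.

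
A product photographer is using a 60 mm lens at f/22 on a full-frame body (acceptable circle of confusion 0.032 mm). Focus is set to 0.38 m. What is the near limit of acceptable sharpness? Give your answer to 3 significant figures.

358 mm

Hyperfocal distance H = f²/(N·c) + f = 60²/(22 × 0.032) + 60 = 3600/0.704 + 60 ≈ 5173.6 mm ≈ 5.174 m.
Near limit Dn = s·(H − f)/(H + s − 2f) = 380 × (5173.6 − 60) / (5173.6 + 380 − 2 × 60) = 380 × 5113.6 / 5433.6 ≈ 357.62 mm.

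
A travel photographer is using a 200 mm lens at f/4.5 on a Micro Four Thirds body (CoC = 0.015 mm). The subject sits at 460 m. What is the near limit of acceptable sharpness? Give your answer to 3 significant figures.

Hyperfocal distance H = f²/(N·c) + f = 200²/(4.5 × 0.015) + 200 = 40000/0.0675 + 200 ≈ 592792.6 mm ≈ 592.8 m.
Near limit Dn = s·(H − f)/(H + s − 2f) = 460000 × (592792.6 − 200) / (592792.6 + 460000 − 2 × 200) = 460000 × 592592.6 / 1052392.6 ≈ 259022 mm ≈ 259 m.

259 m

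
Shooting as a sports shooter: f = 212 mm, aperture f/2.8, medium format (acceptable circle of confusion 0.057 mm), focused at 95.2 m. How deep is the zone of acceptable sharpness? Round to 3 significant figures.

72.5 m

Hyperfocal distance H = f²/(N·c) + f = 212²/(2.8 × 0.057) + 212 = 44944/0.1596 + 212 ≈ 281816.0 mm ≈ 281.8 m.
Near limit Dn = s·(H − f)/(H + s − 2f) = 95200 × (281816.0 − 212) / (281816.0 + 95200 − 2 × 212) = 95200 × 281604.0 / 376592.0 ≈ 71188 mm.
Far limit Df = s·(H − f)/(H − s) = 95200 × (281816.0 − 212) / (281816.0 − 95200) = 95200 × 281604.0 / 186616.0 ≈ 143657 mm.
Depth of field = Df − Dn = 143657 − 71188 ≈ 72469 mm ≈ 72.5 m.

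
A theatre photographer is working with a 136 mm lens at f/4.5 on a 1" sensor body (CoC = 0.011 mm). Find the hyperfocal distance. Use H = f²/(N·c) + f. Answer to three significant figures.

374 m

Hyperfocal distance H = f²/(N·c) + f = 136²/(4.5 × 0.011) + 136 = 18496/0.0495 + 136 ≈ 373792.6 mm ≈ 374 m.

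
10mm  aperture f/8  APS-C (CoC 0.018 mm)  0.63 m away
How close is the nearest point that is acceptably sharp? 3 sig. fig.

Hyperfocal distance H = f²/(N·c) + f = 10²/(8 × 0.018) + 10 = 100/0.144 + 10 ≈ 704.4 mm ≈ 0.704 m.
Near limit Dn = s·(H − f)/(H + s − 2f) = 630 × (704.4 − 10) / (704.4 + 630 − 2 × 10) = 630 × 694.4 / 1314.4 ≈ 332.84 mm.

333 mm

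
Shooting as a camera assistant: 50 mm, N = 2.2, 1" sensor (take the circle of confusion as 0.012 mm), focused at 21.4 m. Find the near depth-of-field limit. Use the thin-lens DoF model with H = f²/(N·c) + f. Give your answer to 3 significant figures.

Hyperfocal distance H = f²/(N·c) + f = 50²/(2.2 × 0.012) + 50 = 2500/0.0264 + 50 ≈ 94747.0 mm ≈ 94.75 m.
Near limit Dn = s·(H − f)/(H + s − 2f) = 21400 × (94747.0 − 50) / (94747.0 + 21400 − 2 × 50) = 21400 × 94697.0 / 116047.0 ≈ 17463 mm ≈ 17.5 m.

17.5 m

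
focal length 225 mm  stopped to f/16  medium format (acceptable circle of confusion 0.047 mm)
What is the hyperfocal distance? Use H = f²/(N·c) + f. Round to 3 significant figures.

Hyperfocal distance H = f²/(N·c) + f = 225²/(16 × 0.047) + 225 = 50625/0.752 + 225 ≈ 67545.5 mm ≈ 67.5 m.

67.5 m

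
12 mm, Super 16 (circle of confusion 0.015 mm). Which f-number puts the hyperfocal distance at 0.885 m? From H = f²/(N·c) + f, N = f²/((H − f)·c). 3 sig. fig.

Rearrange H = f²/(N·c) + f for N: N = f² / ((H − f)·c).
N = 12² / ((885 − 12) × 0.015) = 144 / 13.09 ≈ 11.

f/11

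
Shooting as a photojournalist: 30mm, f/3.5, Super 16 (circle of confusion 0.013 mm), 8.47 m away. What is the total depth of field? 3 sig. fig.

8.84 m

Hyperfocal distance H = f²/(N·c) + f = 30²/(3.5 × 0.013) + 30 = 900/0.0455 + 30 ≈ 19810.2 mm ≈ 19.81 m.
Near limit Dn = s·(H − f)/(H + s − 2f) = 8470 × (19810.2 − 30) / (19810.2 + 8470 − 2 × 30) = 8470 × 19780.2 / 28220.2 ≈ 5936.8 mm.
Far limit Df = s·(H − f)/(H − s) = 8470 × (19810.2 − 30) / (19810.2 − 8470) = 8470 × 19780.2 / 11340.2 ≈ 14773.8 mm.
Depth of field = Df − Dn = 14773.8 − 5936.8 ≈ 8837.0 mm ≈ 8.84 m.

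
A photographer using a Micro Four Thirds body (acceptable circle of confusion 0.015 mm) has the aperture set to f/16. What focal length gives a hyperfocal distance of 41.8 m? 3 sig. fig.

100 mm

From H = f²/(N·c) + f, with f ≪ H: f ≈ √(H·N·c) = √(41800 × 16 × 0.015) = √10032 ≈ 100.2 mm.
The +f correction barely moves this — solving exactly, f² + N·c·f − N·c·H = 0 ⇒ f = (−N·c + √((N·c)² + 4·N·c·H))/2 = (−0.24 + √40128)/2 ≈ 100.04 mm, so f ≈ 100 mm.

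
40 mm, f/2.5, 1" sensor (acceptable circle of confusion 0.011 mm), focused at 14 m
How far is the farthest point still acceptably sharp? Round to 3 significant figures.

Hyperfocal distance H = f²/(N·c) + f = 40²/(2.5 × 0.011) + 40 = 1600/0.0275 + 40 ≈ 58221.8 mm ≈ 58.22 m.
Far limit Df = s·(H − f)/(H − s) = 14000 × (58221.8 − 40) / (58221.8 − 14000) = 14000 × 58181.8 / 44221.8 ≈ 18420 mm ≈ 18.4 m.

18.4 m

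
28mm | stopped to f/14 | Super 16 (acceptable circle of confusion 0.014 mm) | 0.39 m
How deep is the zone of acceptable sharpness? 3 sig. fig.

71.2 mm

Hyperfocal distance H = f²/(N·c) + f = 28²/(14 × 0.014) + 28 = 784/0.196 + 28 ≈ 4028.0 mm ≈ 4.028 m.
Near limit Dn = s·(H − f)/(H + s − 2f) = 390 × (4028.0 − 28) / (4028.0 + 390 − 2 × 28) = 390 × 4000.0 / 4362.0 ≈ 357.634 mm.
Far limit Df = s·(H − f)/(H − s) = 390 × (4028.0 − 28) / (4028.0 − 390) = 390 × 4000.0 / 3638.0 ≈ 428.807 mm.
Depth of field = Df − Dn = 428.807 − 357.634 ≈ 71.173 mm.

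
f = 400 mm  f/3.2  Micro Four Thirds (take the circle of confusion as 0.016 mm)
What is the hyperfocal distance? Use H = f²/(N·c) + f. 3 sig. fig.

3130 m

Hyperfocal distance H = f²/(N·c) + f = 400²/(3.2 × 0.016) + 400 = 160000/0.0512 + 400 ≈ 3125400.0 mm ≈ 3130 m.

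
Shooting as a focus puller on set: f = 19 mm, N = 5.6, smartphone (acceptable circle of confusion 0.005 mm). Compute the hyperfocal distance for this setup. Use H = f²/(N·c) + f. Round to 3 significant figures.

12.9 m

Hyperfocal distance H = f²/(N·c) + f = 19²/(5.6 × 0.005) + 19 = 361/0.028 + 19 ≈ 12911.9 mm ≈ 12.9 m.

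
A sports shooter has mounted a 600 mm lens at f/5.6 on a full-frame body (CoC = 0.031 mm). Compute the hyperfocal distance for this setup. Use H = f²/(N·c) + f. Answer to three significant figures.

Hyperfocal distance H = f²/(N·c) + f = 600²/(5.6 × 0.031) + 600 = 360000/0.1736 + 600 ≈ 2074332.7 mm ≈ 2070 m.

2070 m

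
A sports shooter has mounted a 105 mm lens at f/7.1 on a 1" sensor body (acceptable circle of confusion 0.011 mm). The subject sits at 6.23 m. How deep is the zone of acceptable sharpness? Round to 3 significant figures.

Hyperfocal distance H = f²/(N·c) + f = 105²/(7.1 × 0.011) + 105 = 11025/0.0781 + 105 ≈ 141270.2 mm ≈ 141.3 m.
Near limit Dn = s·(H − f)/(H + s − 2f) = 6230 × (141270.2 − 105) / (141270.2 + 6230 − 2 × 105) = 6230 × 141165.2 / 147290.2 ≈ 5970.93 mm.
Far limit Df = s·(H − f)/(H − s) = 6230 × (141270.2 − 105) / (141270.2 − 6230) = 6230 × 141165.2 / 135040.2 ≈ 6512.57 mm.
Depth of field = Df − Dn = 6512.57 − 5970.93 ≈ 541.64 mm ≈ 0.542 m.

0.542 m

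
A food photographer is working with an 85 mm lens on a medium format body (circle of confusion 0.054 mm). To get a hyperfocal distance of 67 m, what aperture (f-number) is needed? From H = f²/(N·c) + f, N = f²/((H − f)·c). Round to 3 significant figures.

f/2.00

Rearrange H = f²/(N·c) + f for N: N = f² / ((H − f)·c).
N = 85² / ((67000 − 85) × 0.054) = 7225 / 3613 ≈ 2.00.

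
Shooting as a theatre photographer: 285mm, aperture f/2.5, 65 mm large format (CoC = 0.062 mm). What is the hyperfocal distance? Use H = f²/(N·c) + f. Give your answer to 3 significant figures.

524 m

Hyperfocal distance H = f²/(N·c) + f = 285²/(2.5 × 0.062) + 285 = 81225/0.155 + 285 ≈ 524317.3 mm ≈ 524 m.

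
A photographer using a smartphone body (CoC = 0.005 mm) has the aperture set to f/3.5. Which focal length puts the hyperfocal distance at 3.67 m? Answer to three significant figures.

8.01 mm

From H = f²/(N·c) + f, with f ≪ H: f ≈ √(H·N·c) = √(3670 × 3.5 × 0.005) = √64.225 ≈ 8.014 mm.
The +f correction barely moves this — solving exactly, f² + N·c·f − N·c·H = 0 ⇒ f = (−N·c + √((N·c)² + 4·N·c·H))/2 = (−0.0175 + √256.90)/2 ≈ 8.0053 mm, so f ≈ 8.01 mm.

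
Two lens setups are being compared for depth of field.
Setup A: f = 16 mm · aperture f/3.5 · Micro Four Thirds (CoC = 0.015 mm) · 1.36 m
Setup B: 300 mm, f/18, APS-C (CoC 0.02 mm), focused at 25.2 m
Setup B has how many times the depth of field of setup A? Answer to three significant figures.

Setup A: H = 16²/(3.5×0.015) + 16 ≈ 4892.2 mm; DoF = Df − Dn = 1877.48 − 1066.14 ≈ 811.34 mm.
Setup B: H = 300²/(18×0.02) + 300 ≈ 250300.0 mm; DoF = Df − Dn = 27987.6 − 22917.4 ≈ 5070.2 mm.
Ratio = 5070.2 / 811.34 ≈ 6.25.

6.25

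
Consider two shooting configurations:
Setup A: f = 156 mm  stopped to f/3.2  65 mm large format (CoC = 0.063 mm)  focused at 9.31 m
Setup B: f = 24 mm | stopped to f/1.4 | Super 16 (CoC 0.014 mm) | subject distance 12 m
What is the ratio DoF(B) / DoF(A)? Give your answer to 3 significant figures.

Setup A: H = 156²/(3.2×0.063) + 156 ≈ 120870.3 mm; DoF = Df − Dn = 10073.9 − 8653.8 ≈ 1420.1 mm.
Setup B: H = 24²/(1.4×0.014) + 24 ≈ 29411.8 mm; DoF = Df − Dn = 20254 − 8526 ≈ 11728 mm.
Ratio = 11728 / 1420.1 ≈ 8.26.

8.26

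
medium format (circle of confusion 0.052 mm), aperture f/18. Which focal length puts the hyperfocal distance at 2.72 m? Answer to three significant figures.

50.0 mm

From H = f²/(N·c) + f, with f ≪ H: f ≈ √(H·N·c) = √(2720 × 18 × 0.052) = √2545.9 ≈ 50.46 mm.
Exact: f² + N·c·f − N·c·H = 0 ⇒ f = (−N·c + √((N·c)² + 4·N·c·H))/2 = (−0.936 + √10185)/2 ≈ 49.991 mm ≈ 50.0 mm.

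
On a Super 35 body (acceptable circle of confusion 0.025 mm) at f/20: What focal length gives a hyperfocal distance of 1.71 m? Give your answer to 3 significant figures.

29.0 mm

From H = f²/(N·c) + f, with f ≪ H: f ≈ √(H·N·c) = √(1710 × 20 × 0.025) = √855.00 ≈ 29.24 mm.
Exact: f² + N·c·f − N·c·H = 0 ⇒ f = (−N·c + √((N·c)² + 4·N·c·H))/2 = (−0.5 + √3420.2)/2 ≈ 28.991 mm ≈ 29.0 mm.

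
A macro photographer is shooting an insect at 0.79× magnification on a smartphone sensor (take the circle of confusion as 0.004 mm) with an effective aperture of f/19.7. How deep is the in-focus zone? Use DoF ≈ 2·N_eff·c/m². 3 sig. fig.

At magnification m, DoF ≈ 2·N_eff·c/m² = 2 × 19.7 × 0.004 / 0.79² = 0.1576 / 0.6241 ≈ 0.253 mm.

0.253 mm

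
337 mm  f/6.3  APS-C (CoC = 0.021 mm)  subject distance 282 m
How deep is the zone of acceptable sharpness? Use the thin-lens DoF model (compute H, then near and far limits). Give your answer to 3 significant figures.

207 m

Hyperfocal distance H = f²/(N·c) + f = 337²/(6.3 × 0.021) + 337 = 113569/0.1323 + 337 ≈ 858757.3 mm ≈ 858.8 m.
Near limit Dn = s·(H − f)/(H + s − 2f) = 282000 × (858757.3 − 337) / (858757.3 + 282000 − 2 × 337) = 282000 × 858420.3 / 1140083.3 ≈ 212331 mm.
Far limit Df = s·(H − f)/(H − s) = 282000 × (858757.3 − 337) / (858757.3 − 282000) = 282000 × 858420.3 / 576757.3 ≈ 419716 mm.
Depth of field = Df − Dn = 419716 − 212331 ≈ 207385 mm ≈ 207 m.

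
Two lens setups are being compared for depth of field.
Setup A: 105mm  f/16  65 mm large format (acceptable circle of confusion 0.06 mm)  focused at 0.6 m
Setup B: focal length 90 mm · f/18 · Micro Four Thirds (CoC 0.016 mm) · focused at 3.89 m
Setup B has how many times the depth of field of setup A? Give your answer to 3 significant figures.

Setup A: H = 105²/(16×0.06) + 105 ≈ 11589.4 mm; DoF = Df − Dn = 627.026 − 575.207 ≈ 51.819 mm.
Setup B: H = 90²/(18×0.016) + 90 ≈ 28215.0 mm; DoF = Df − Dn = 4497.7 − 3427.0 ≈ 1070.7 mm.
Ratio = 1070.7 / 51.819 ≈ 20.7.

20.7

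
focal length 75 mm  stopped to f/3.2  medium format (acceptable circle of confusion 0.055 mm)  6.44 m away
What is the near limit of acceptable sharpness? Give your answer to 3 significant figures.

Hyperfocal distance H = f²/(N·c) + f = 75²/(3.2 × 0.055) + 75 = 5625/0.176 + 75 ≈ 32035.2 mm ≈ 32.04 m.
Near limit Dn = s·(H − f)/(H + s − 2f) = 6440 × (32035.2 − 75) / (32035.2 + 6440 − 2 × 75) = 6440 × 31960.2 / 38325.2 ≈ 5370.5 mm ≈ 5.37 m.

5.37 m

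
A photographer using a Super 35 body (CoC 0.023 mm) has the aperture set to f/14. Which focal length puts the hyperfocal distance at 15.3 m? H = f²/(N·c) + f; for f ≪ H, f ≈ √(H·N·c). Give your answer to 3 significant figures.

From H = f²/(N·c) + f, with f ≪ H: f ≈ √(H·N·c) = √(15300 × 14 × 0.023) = √4926.6 ≈ 70.19 mm.
Exact: f² + N·c·f − N·c·H = 0 ⇒ f = (−N·c + √((N·c)² + 4·N·c·H))/2 = (−0.322 + √19707)/2 ≈ 70.029 mm ≈ 70.0 mm.

70.0 mm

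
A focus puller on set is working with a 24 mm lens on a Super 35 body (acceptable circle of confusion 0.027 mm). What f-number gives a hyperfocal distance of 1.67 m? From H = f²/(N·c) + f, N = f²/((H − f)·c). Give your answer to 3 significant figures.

f/13

Rearrange H = f²/(N·c) + f for N: N = f² / ((H − f)·c).
N = 24² / ((1670 − 24) × 0.027) = 576 / 44.44 ≈ 13.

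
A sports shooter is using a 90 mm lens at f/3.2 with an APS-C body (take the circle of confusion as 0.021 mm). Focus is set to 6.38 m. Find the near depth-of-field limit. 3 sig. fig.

Hyperfocal distance H = f²/(N·c) + f = 90²/(3.2 × 0.021) + 90 = 8100/0.0672 + 90 ≈ 120625.7 mm ≈ 120.6 m.
Near limit Dn = s·(H − f)/(H + s − 2f) = 6380 × (120625.7 − 90) / (120625.7 + 6380 − 2 × 90) = 6380 × 120535.7 / 126825.7 ≈ 6063.6 mm ≈ 6.06 m.

6.06 m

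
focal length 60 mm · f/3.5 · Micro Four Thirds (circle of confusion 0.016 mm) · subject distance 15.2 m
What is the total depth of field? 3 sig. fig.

7.58 m

Hyperfocal distance H = f²/(N·c) + f = 60²/(3.5 × 0.016) + 60 = 3600/0.056 + 60 ≈ 64345.7 mm ≈ 64.35 m.
Near limit Dn = s·(H − f)/(H + s − 2f) = 15200 × (64345.7 − 60) / (64345.7 + 15200 − 2 × 60) = 15200 × 64285.7 / 79425.7 ≈ 12302.6 mm.
Far limit Df = s·(H − f)/(H − s) = 15200 × (64345.7 − 60) / (64345.7 − 15200) = 15200 × 64285.7 / 49145.7 ≈ 19882.6 mm.
Depth of field = Df − Dn = 19882.6 − 12302.6 ≈ 7580.0 mm ≈ 7.58 m.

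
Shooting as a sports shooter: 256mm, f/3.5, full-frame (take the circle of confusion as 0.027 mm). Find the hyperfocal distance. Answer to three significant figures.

694 m

Hyperfocal distance H = f²/(N·c) + f = 256²/(3.5 × 0.027) + 256 = 65536/0.0945 + 256 ≈ 693758.6 mm ≈ 694 m.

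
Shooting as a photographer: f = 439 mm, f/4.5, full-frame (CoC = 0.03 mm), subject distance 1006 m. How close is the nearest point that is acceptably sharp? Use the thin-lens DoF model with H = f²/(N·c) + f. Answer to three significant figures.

Hyperfocal distance H = f²/(N·c) + f = 439²/(4.5 × 0.03) + 439 = 192721/0.135 + 439 ≈ 1428002.0 mm ≈ 1428 m.
Near limit Dn = s·(H − f)/(H + s − 2f) = 1006000 × (1428002.0 − 439) / (1428002.0 + 1006000 − 2 × 439) = 1006000 × 1427563.0 / 2433124.0 ≈ 590241 mm ≈ 590 m.

590 m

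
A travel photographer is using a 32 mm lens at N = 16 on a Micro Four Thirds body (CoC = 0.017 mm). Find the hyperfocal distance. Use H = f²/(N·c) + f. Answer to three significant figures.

Hyperfocal distance H = f²/(N·c) + f = 32²/(16 × 0.017) + 32 = 1024/0.272 + 32 ≈ 3796.7 mm ≈ 3.80 m.

3.80 m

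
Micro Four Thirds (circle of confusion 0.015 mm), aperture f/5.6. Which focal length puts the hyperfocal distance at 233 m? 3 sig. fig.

From H = f²/(N·c) + f, with f ≪ H: f ≈ √(H·N·c) = √(233000 × 5.6 × 0.015) = √19572 ≈ 139.9 mm.
The +f correction barely moves this — solving exactly, f² + N·c·f − N·c·H = 0 ⇒ f = (−N·c + √((N·c)² + 4·N·c·H))/2 = (−0.084 + √78288)/2 ≈ 139.86 mm, so f ≈ 140 mm.

140 mm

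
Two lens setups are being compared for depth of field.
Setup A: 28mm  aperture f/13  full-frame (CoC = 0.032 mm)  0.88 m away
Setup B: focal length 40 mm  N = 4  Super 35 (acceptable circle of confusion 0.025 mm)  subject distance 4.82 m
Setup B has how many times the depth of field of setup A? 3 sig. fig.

3.16

Setup A: H = 28²/(13×0.032) + 28 ≈ 1912.6 mm; DoF = Df − Dn = 1606.1 − 606.0 ≈ 1000.1 mm.
Setup B: H = 40²/(4×0.025) + 40 ≈ 16040.0 mm; DoF = Df − Dn = 6873.4 − 3711.3 ≈ 3162.1 mm.
Ratio = 3162.1 / 1000.1 ≈ 3.16.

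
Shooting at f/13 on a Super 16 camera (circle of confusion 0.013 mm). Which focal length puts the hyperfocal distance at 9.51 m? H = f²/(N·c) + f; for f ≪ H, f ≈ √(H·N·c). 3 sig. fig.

From H = f²/(N·c) + f, with f ≪ H: f ≈ √(H·N·c) = √(9510 × 13 × 0.013) = √1607.2 ≈ 40.09 mm.
Exact: f² + N·c·f − N·c·H = 0 ⇒ f = (−N·c + √((N·c)² + 4·N·c·H))/2 = (−0.169 + √6428.8)/2 ≈ 40.005 mm ≈ 40.0 mm.

40.0 mm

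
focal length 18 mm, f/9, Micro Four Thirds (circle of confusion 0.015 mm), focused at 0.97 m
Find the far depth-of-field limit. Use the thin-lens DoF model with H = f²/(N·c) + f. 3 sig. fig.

Hyperfocal distance H = f²/(N·c) + f = 18²/(9 × 0.015) + 18 = 324/0.135 + 18 ≈ 2418.0 mm ≈ 2.418 m.
Far limit Df = s·(H − f)/(H − s) = 970 × (2418.0 − 18) / (2418.0 − 970) = 970 × 2400.0 / 1448.0 ≈ 1607.7 mm ≈ 1.61 m.

1.61 m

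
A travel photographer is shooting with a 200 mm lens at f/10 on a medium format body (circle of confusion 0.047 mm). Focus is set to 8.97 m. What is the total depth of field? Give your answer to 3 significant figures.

Hyperfocal distance H = f²/(N·c) + f = 200²/(10 × 0.047) + 200 = 40000/0.47 + 200 ≈ 85306.4 mm ≈ 85.31 m.
Near limit Dn = s·(H − f)/(H + s − 2f) = 8970 × (85306.4 − 200) / (85306.4 + 8970 − 2 × 200) = 8970 × 85106.4 / 93876.4 ≈ 8132.0 mm.
Far limit Df = s·(H − f)/(H − s) = 8970 × (85306.4 − 200) / (85306.4 − 8970) = 8970 × 85106.4 / 76336.4 ≈ 10000.5 mm.
Depth of field = Df − Dn = 10000.5 − 8132.0 ≈ 1868.5 mm ≈ 1.87 m.

1.87 m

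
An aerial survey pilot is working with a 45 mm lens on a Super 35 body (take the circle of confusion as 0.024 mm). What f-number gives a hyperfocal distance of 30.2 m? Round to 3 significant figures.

f/2.80

Rearrange H = f²/(N·c) + f for N: N = f² / ((H − f)·c).
N = 45² / ((30200 − 45) × 0.024) = 2025 / 723.7 ≈ 2.80.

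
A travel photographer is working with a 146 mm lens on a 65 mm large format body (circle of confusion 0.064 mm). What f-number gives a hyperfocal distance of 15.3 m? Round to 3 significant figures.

Rearrange H = f²/(N·c) + f for N: N = f² / ((H − f)·c).
N = 146² / ((15300 − 146) × 0.064) = 21316 / 969.9 ≈ 22.

f/22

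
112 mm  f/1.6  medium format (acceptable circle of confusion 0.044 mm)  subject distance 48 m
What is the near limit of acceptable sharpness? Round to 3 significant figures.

37.8 m

Hyperfocal distance H = f²/(N·c) + f = 112²/(1.6 × 0.044) + 112 = 12544/0.0704 + 112 ≈ 178293.8 mm ≈ 178.3 m.
Near limit Dn = s·(H − f)/(H + s − 2f) = 48000 × (178293.8 − 112) / (178293.8 + 48000 − 2 × 112) = 48000 × 178181.8 / 226069.8 ≈ 37832 mm ≈ 37.8 m.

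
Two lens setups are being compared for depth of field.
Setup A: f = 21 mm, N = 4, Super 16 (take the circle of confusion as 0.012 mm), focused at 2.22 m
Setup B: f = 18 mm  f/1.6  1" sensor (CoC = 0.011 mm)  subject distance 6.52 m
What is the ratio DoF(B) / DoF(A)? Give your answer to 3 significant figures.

4.67

Setup A: H = 21²/(4×0.012) + 21 ≈ 9208.5 mm; DoF = Df − Dn = 2918.5 − 1791.3 ≈ 1127.2 mm.
Setup B: H = 18²/(1.6×0.011) + 18 ≈ 18427.1 mm; DoF = Df − Dn = 10080.3 − 4818.2 ≈ 5262.1 mm.
Ratio = 5262.1 / 1127.2 ≈ 4.67.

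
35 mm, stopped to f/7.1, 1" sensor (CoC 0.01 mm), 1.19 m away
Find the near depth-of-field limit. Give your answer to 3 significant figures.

1.12 m

Hyperfocal distance H = f²/(N·c) + f = 35²/(7.1 × 0.01) + 35 = 1225/0.071 + 35 ≈ 17288.5 mm ≈ 17.29 m.
Near limit Dn = s·(H − f)/(H + s − 2f) = 1190 × (17288.5 − 35) / (17288.5 + 1190 − 2 × 35) = 1190 × 17253.5 / 18408.5 ≈ 1115.3 mm ≈ 1.12 m.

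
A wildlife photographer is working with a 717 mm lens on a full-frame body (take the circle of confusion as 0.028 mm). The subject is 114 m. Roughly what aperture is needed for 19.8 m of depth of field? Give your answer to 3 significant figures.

Write h = H − f = f²/(N·c). The thin-lens limits are Dn = s·h/(h + (s−f)) and Df = s·h/(h − (s−f)), so DoF = Df − Dn = 2·s·(s−f)·h / (h² − (s−f)²).
That is a quadratic in h: DoF·h² − 2·s·(s−f)·h − DoF·(s−f)² = 0 ⇒ h = (s−f)·(s + √(s² + DoF²)) / DoF = 113283 × (114000 + √(114000² + 19800²)) / 19800 = 113283 × (114000 + 115707) / 19800 ≈ 1314236 mm.
Then N = f²/(c·h) = 717² / (0.028 × 1314236) = 514089 / 36799 ≈ 14.

f/14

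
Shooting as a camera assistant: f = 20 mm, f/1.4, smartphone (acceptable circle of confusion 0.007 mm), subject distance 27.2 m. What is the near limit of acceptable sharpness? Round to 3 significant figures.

16.3 m

Hyperfocal distance H = f²/(N·c) + f = 20²/(1.4 × 0.007) + 20 = 400/0.0098 + 20 ≈ 40836.3 mm ≈ 40.84 m.
Near limit Dn = s·(H − f)/(H + s − 2f) = 27200 × (40836.3 − 20) / (40836.3 + 27200 − 2 × 20) = 27200 × 40816.3 / 67996.3 ≈ 16327 mm ≈ 16.3 m.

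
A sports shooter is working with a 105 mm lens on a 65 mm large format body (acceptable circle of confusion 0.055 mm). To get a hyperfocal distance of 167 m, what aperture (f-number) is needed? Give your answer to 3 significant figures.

f/1.20

Rearrange H = f²/(N·c) + f for N: N = f² / ((H − f)·c).
N = 105² / ((167000 − 105) × 0.055) = 11025 / 9179 ≈ 1.20.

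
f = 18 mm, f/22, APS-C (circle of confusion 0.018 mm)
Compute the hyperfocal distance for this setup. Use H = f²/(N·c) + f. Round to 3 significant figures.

Hyperfocal distance H = f²/(N·c) + f = 18²/(22 × 0.018) + 18 = 324/0.396 + 18 ≈ 836.2 mm ≈ 0.836 m.

0.836 m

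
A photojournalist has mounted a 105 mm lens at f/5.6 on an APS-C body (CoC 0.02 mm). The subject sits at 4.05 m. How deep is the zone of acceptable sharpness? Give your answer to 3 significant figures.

325 mm

Hyperfocal distance H = f²/(N·c) + f = 105²/(5.6 × 0.02) + 105 = 11025/0.112 + 105 ≈ 98542.5 mm ≈ 98.54 m.
Near limit Dn = s·(H − f)/(H + s − 2f) = 4050 × (98542.5 − 105) / (98542.5 + 4050 − 2 × 105) = 4050 × 98437.5 / 102382.5 ≈ 3893.95 mm.
Far limit Df = s·(H − f)/(H − s) = 4050 × (98542.5 − 105) / (98542.5 − 4050) = 4050 × 98437.5 / 94492.5 ≈ 4219.08 mm.
Depth of field = Df − Dn = 4219.08 − 3893.95 ≈ 325.13 mm.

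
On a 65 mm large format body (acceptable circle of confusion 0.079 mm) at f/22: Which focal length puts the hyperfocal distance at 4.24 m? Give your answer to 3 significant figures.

From H = f²/(N·c) + f, with f ≪ H: f ≈ √(H·N·c) = √(4240 × 22 × 0.079) = √7369.1 ≈ 85.84 mm.
Exact: f² + N·c·f − N·c·H = 0 ⇒ f = (−N·c + √((N·c)² + 4·N·c·H))/2 = (−1.738 + √29480)/2 ≈ 84.979 mm ≈ 85.0 mm.

85.0 mm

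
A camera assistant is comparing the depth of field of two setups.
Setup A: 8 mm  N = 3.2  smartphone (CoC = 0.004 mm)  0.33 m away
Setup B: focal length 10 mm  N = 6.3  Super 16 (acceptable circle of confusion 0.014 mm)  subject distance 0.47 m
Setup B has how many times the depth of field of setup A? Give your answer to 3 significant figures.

Setup A: H = 8²/(3.2×0.004) + 8 ≈ 5008.0 mm; DoF = Df − Dn = 352.715 − 310.034 ≈ 42.681 mm.
Setup B: H = 10²/(6.3×0.014) + 10 ≈ 1143.8 mm; DoF = Df − Dn = 790.87 − 334.35 ≈ 456.52 mm.
Ratio = 456.52 / 42.681 ≈ 10.7.

10.7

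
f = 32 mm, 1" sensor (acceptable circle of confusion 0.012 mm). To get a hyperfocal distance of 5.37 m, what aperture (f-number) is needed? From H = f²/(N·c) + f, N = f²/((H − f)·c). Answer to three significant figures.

f/16

Rearrange H = f²/(N·c) + f for N: N = f² / ((H − f)·c).
N = 32² / ((5370 − 32) × 0.012) = 1024 / 64.06 ≈ 16.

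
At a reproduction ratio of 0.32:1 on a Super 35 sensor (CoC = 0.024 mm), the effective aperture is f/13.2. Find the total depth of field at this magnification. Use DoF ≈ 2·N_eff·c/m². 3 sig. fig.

At magnification m, DoF ≈ 2·N_eff·c/m² = 2 × 13.2 × 0.024 / 0.32² = 0.6336 / 0.1024 ≈ 6.19 mm.

6.19 mm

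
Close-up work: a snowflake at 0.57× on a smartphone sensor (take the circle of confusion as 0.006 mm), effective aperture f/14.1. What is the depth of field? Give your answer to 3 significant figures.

0.521 mm

At magnification m, DoF ≈ 2·N_eff·c/m² = 2 × 14.1 × 0.006 / 0.57² = 0.1692 / 0.3249 ≈ 0.521 mm.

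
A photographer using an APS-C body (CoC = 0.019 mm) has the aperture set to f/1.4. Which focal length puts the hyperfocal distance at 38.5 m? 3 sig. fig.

32.0 mm

From H = f²/(N·c) + f, with f ≪ H: f ≈ √(H·N·c) = √(38500 × 1.4 × 0.019) = √1024.1 ≈ 32.00 mm.
The +f correction barely moves this — solving exactly, f² + N·c·f − N·c·H = 0 ⇒ f = (−N·c + √((N·c)² + 4·N·c·H))/2 = (−0.0266 + √4096.4)/2 ≈ 31.988 mm, so f ≈ 32.0 mm.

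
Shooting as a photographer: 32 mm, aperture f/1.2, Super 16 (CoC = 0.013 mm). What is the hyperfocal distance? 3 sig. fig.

65.7 m

Hyperfocal distance H = f²/(N·c) + f = 32²/(1.2 × 0.013) + 32 = 1024/0.0156 + 32 ≈ 65673.0 mm ≈ 65.7 m.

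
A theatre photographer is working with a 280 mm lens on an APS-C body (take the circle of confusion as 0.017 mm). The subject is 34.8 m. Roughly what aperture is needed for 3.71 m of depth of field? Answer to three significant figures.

f/7.10

Write h = H − f = f²/(N·c). The thin-lens limits are Dn = s·h/(h + (s−f)) and Df = s·h/(h − (s−f)), so DoF = Df − Dn = 2·s·(s−f)·h / (h² − (s−f)²).
That is a quadratic in h: DoF·h² − 2·s·(s−f)·h − DoF·(s−f)² = 0 ⇒ h = (s−f)·(s + √(s² + DoF²)) / DoF = 34520 × (34800 + √(34800² + 3710²)) / 3710 = 34520 × (34800 + 34997.2) / 3710 ≈ 649434 mm.
Then N = f²/(c·h) = 280² / (0.017 × 649434) = 78400 / 11040 ≈ 7.10.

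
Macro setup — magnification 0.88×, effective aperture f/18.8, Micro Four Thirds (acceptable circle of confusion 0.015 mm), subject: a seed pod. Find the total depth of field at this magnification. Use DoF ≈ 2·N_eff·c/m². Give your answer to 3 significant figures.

0.728 mm

At magnification m, DoF ≈ 2·N_eff·c/m² = 2 × 18.8 × 0.015 / 0.88² = 0.564 / 0.7744 ≈ 0.728 mm.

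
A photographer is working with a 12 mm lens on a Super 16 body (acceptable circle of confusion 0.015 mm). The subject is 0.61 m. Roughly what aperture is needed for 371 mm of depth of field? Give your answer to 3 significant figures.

Write h = H − f = f²/(N·c). The thin-lens limits are Dn = s·h/(h + (s−f)) and Df = s·h/(h − (s−f)), so DoF = Df − Dn = 2·s·(s−f)·h / (h² − (s−f)²).
That is a quadratic in h: DoF·h² − 2·s·(s−f)·h − DoF·(s−f)² = 0 ⇒ h = (s−f)·(s + √(s² + DoF²)) / DoF = 598 × (610 + √(610² + 371²)) / 371 = 598 × (610 + 713.961) / 371 ≈ 2134.0 mm.
Then N = f²/(c·h) = 12² / (0.015 × 2134.0) = 144 / 32.011 ≈ 4.50.

f/4.50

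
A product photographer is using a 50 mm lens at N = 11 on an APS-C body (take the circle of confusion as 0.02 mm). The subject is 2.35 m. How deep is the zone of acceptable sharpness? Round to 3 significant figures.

Hyperfocal distance H = f²/(N·c) + f = 50²/(11 × 0.02) + 50 = 2500/0.22 + 50 ≈ 11413.6 mm ≈ 11.41 m.
Near limit Dn = s·(H − f)/(H + s − 2f) = 2350 × (11413.6 − 50) / (11413.6 + 2350 − 2 × 50) = 2350 × 11363.6 / 13663.6 ≈ 1954.42 mm.
Far limit Df = s·(H − f)/(H − s) = 2350 × (11413.6 − 50) / (11413.6 − 2350) = 2350 × 11363.6 / 9063.6 ≈ 2946.34 mm.
Depth of field = Df − Dn = 2946.34 − 1954.42 ≈ 991.92 mm ≈ 0.992 m.

0.992 m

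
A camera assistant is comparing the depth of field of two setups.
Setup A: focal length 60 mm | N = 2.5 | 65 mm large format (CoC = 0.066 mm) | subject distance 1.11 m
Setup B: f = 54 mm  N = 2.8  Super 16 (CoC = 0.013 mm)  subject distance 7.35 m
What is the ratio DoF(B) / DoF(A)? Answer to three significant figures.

Setup A: H = 60²/(2.5×0.066) + 60 ≈ 21878.2 mm; DoF = Df − Dn = 1166.12 − 1059.03 ≈ 107.09 mm.
Setup B: H = 54²/(2.8×0.013) + 54 ≈ 80163.9 mm; DoF = Df − Dn = 8086.5 − 6736.5 ≈ 1350.0 mm.
Ratio = 1350.0 / 107.09 ≈ 12.6.

12.6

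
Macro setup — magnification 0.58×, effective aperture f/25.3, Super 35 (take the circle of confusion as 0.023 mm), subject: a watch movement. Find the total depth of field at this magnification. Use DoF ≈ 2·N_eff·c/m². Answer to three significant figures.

At magnification m, DoF ≈ 2·N_eff·c/m² = 2 × 25.3 × 0.023 / 0.58² = 1.164 / 0.3364 ≈ 3.46 mm.

3.46 mm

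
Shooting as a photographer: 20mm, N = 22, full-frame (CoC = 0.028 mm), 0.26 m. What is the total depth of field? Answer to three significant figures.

Hyperfocal distance H = f²/(N·c) + f = 20²/(22 × 0.028) + 20 = 400/0.616 + 20 ≈ 669.4 mm ≈ 0.669 m.
Near limit Dn = s·(H − f)/(H + s − 2f) = 260 × (669.4 − 20) / (669.4 + 260 − 2 × 20) = 260 × 649.4 / 889.4 ≈ 189.84 mm.
Far limit Df = s·(H − f)/(H − s) = 260 × (669.4 − 20) / (669.4 − 260) = 260 × 649.4 / 409.4 ≈ 412.44 mm.
Depth of field = Df − Dn = 412.44 − 189.84 ≈ 222.60 mm.

223 mm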